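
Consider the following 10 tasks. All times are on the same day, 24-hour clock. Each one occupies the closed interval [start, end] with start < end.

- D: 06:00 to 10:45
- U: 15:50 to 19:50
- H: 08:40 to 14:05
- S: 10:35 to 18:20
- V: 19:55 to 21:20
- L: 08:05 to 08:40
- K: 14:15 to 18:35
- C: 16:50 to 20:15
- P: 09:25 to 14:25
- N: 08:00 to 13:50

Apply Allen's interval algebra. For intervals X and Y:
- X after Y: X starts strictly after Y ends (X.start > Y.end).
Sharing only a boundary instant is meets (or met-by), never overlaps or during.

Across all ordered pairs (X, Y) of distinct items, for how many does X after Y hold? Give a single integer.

Checking all 90 ordered pairs for relation 'after'; matching pairs in alphabetical order:
(C, D): C after D ✓
(C, H): C after H ✓
(C, L): C after L ✓
(C, N): C after N ✓
(C, P): C after P ✓
(K, D): K after D ✓
(K, H): K after H ✓
(K, L): K after L ✓
(K, N): K after N ✓
(P, L): P after L ✓
(S, L): S after L ✓
(U, D): U after D ✓
(U, H): U after H ✓
(U, L): U after L ✓
(U, N): U after N ✓
(U, P): U after P ✓
(V, D): V after D ✓
(V, H): V after H ✓
(V, K): V after K ✓
(V, L): V after L ✓
(V, N): V after N ✓
(V, P): V after P ✓
(V, S): V after S ✓
(V, U): V after U ✓
Count: 24.

24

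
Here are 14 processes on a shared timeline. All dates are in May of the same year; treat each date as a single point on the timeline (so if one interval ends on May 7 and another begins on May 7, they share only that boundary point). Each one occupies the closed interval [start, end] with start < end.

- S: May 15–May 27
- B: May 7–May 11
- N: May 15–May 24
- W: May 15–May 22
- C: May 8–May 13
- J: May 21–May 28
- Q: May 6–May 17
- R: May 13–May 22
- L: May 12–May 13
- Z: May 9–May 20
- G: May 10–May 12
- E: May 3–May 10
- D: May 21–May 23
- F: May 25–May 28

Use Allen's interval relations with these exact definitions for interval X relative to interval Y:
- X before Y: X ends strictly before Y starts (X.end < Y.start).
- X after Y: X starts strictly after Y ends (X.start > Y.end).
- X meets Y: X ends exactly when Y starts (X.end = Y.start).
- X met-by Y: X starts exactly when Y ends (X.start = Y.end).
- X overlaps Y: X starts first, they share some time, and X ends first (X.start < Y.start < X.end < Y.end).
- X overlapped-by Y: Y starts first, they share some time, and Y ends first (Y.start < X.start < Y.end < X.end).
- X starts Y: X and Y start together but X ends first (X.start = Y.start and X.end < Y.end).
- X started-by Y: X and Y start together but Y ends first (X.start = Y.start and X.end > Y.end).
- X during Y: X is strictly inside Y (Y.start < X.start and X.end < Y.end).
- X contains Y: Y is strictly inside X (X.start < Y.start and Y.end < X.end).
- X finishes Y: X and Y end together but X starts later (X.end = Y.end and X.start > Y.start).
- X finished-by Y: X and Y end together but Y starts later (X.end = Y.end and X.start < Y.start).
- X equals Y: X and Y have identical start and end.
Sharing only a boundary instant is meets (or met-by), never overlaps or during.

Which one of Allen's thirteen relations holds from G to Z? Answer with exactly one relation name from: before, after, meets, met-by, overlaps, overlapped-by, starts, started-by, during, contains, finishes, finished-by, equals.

during

G = [May 10, May 12]; Z = [May 9, May 20].
Compare endpoints: G.start > Z.start, G.start < Z.end, G.end > Z.start, G.end < Z.end.
That pattern is 'during'.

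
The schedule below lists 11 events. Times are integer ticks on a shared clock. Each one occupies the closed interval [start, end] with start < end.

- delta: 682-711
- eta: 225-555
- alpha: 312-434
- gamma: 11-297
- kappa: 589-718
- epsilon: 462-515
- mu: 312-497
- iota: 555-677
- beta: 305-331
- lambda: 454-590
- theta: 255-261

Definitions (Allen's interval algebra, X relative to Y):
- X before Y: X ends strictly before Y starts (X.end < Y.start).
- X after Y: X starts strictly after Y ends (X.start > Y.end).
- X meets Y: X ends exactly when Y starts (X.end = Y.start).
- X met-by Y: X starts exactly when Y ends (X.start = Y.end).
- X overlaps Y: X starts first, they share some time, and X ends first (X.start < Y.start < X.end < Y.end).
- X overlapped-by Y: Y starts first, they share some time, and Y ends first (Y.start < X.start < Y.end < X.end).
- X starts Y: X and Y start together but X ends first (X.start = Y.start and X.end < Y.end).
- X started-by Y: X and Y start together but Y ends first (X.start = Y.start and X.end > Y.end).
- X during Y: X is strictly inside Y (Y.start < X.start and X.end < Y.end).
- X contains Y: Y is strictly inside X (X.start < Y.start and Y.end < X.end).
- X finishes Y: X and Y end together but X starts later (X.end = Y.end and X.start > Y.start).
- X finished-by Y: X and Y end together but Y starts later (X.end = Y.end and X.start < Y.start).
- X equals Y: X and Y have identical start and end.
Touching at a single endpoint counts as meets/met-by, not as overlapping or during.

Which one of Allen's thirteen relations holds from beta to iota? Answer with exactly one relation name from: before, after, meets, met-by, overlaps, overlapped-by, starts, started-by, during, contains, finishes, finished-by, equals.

beta = [305, 331]; iota = [555, 677].
Compare endpoints: beta.start < iota.start, beta.start < iota.end, beta.end < iota.start, beta.end < iota.end.
That pattern is 'before'.

before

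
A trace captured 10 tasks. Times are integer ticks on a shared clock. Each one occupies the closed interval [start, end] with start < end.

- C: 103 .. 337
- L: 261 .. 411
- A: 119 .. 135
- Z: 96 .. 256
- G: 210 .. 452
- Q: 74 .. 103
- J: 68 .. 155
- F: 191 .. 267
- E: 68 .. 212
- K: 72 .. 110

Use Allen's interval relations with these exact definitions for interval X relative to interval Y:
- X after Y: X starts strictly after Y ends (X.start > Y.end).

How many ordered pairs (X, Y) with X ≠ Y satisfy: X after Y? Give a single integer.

Checking all 90 ordered pairs for relation 'after'; matching pairs in alphabetical order:
(A, K): A after K ✓
(A, Q): A after Q ✓
(F, A): F after A ✓
(F, J): F after J ✓
(F, K): F after K ✓
(F, Q): F after Q ✓
(G, A): G after A ✓
(G, J): G after J ✓
(G, K): G after K ✓
(G, Q): G after Q ✓
(L, A): L after A ✓
(L, E): L after E ✓
(L, J): L after J ✓
(L, K): L after K ✓
(L, Q): L after Q ✓
(L, Z): L after Z ✓
Count: 16.

16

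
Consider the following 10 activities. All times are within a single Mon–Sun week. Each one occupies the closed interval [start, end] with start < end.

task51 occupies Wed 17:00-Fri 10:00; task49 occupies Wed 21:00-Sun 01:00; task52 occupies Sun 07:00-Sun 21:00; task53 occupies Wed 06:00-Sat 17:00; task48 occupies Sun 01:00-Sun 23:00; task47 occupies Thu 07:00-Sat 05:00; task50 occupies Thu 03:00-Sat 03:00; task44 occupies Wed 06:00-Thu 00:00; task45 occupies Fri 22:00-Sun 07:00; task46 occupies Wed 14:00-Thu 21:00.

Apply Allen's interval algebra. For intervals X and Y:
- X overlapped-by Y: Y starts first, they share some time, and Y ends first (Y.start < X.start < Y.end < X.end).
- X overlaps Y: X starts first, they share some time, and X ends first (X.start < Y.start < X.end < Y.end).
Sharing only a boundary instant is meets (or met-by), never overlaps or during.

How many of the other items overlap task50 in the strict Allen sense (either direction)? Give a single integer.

4

Target task50 = [Thu 03:00, Sat 03:00].
task44 [Wed 06:00, Thu 00:00] → before → no.
task45 [Fri 22:00, Sun 07:00] → overlapped-by → counts.
task46 [Wed 14:00, Thu 21:00] → overlaps → counts.
task47 [Thu 07:00, Sat 05:00] → overlapped-by → counts.
task48 [Sun 01:00, Sun 23:00] → after → no.
task49 [Wed 21:00, Sun 01:00] → contains → no.
task51 [Wed 17:00, Fri 10:00] → overlaps → counts.
task52 [Sun 07:00, Sun 21:00] → after → no.
task53 [Wed 06:00, Sat 17:00] → contains → no.
Total: 4.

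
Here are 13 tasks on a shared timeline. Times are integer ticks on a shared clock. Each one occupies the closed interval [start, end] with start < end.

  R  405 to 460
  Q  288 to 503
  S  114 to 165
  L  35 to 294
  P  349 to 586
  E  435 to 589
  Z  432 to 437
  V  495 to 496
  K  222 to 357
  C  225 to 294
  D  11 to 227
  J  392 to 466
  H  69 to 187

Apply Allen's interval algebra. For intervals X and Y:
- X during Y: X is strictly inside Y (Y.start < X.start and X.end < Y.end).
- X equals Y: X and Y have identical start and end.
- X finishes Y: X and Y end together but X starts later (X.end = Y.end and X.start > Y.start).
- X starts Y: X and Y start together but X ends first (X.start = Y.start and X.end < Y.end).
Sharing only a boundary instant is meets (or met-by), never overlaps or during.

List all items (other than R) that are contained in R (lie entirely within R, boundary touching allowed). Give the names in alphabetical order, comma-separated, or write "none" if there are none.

Z

Target R = [405, 460].
C [225, 294] → before → no.
D [11, 227] → before → no.
E [435, 589] → overlapped-by → no.
H [69, 187] → before → no.
J [392, 466] → contains → no.
K [222, 357] → before → no.
L [35, 294] → before → no.
P [349, 586] → contains → no.
Q [288, 503] → contains → no.
S [114, 165] → before → no.
V [495, 496] → after → no.
Z [432, 437] → during → yes.
Result: Z.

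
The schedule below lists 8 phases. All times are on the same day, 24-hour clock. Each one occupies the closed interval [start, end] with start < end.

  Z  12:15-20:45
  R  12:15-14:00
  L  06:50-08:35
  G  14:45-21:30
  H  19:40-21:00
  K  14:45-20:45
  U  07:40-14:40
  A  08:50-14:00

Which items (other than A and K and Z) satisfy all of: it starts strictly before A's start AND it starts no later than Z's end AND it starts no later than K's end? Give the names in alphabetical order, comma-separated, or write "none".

L, U

Conditions: its start is strictly before A's start (X.start < 08:50) AND its start is no later than Z's end (X.start <= 20:45) AND its start is no later than K's end (X.start <= 20:45).
G: start 14:45 < 08:50? ✗; start 14:45 <= 20:45? ✓; start 14:45 <= 20:45? ✓ → no.
H: start 19:40 < 08:50? ✗; start 19:40 <= 20:45? ✓; start 19:40 <= 20:45? ✓ → no.
L: start 06:50 < 08:50? ✓; start 06:50 <= 20:45? ✓; start 06:50 <= 20:45? ✓ → yes.
R: start 12:15 < 08:50? ✗; start 12:15 <= 20:45? ✓; start 12:15 <= 20:45? ✓ → no.
U: start 07:40 < 08:50? ✓; start 07:40 <= 20:45? ✓; start 07:40 <= 20:45? ✓ → yes.
Result: L, U.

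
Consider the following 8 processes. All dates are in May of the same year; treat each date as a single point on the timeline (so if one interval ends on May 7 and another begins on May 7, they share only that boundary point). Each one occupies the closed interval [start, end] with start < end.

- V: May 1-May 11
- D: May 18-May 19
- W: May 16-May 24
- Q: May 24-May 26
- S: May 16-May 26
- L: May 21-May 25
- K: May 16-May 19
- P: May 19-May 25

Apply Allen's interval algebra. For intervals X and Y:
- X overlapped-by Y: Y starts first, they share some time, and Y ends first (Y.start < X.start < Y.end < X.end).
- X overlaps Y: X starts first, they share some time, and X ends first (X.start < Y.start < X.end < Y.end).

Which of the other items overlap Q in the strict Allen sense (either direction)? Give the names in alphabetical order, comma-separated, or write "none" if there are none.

Target Q = [May 24, May 26].
D [May 18, May 19] → before → no.
K [May 16, May 19] → before → no.
L [May 21, May 25] → overlaps → yes.
P [May 19, May 25] → overlaps → yes.
S [May 16, May 26] → finished-by → no.
V [May 1, May 11] → before → no.
W [May 16, May 24] → meets → no.
Result: L, P.

L, P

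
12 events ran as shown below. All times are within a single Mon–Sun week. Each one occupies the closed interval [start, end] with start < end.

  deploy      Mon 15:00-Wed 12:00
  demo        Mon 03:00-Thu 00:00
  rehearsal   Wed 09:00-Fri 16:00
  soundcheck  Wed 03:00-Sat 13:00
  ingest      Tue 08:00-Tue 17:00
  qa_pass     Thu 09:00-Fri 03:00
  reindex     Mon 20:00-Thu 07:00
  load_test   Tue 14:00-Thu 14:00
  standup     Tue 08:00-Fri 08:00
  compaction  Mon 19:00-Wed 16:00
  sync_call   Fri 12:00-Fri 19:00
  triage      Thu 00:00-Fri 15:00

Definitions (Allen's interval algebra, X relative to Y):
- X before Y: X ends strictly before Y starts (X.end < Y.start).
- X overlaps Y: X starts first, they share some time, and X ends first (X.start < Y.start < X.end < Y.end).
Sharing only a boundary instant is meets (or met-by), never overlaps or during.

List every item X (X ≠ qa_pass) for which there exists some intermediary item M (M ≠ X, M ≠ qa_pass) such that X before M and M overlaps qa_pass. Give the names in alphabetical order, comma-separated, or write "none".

none

Target qa_pass = [Thu 09:00, Fri 03:00].
Intermediaries M with M overlaps qa_pass: load_test.
Via load_test — items with X before load_test: none.
Union: none.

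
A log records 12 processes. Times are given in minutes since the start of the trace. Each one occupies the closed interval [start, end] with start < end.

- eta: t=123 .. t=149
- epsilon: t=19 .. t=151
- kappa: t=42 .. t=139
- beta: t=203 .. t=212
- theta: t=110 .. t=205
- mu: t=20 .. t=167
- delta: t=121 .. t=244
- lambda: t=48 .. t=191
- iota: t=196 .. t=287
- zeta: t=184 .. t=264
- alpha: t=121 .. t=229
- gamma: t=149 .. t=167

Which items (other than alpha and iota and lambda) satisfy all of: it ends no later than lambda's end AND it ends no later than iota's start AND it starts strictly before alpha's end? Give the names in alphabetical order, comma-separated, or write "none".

epsilon, eta, gamma, kappa, mu

Conditions: its end is no later than lambda's end (X.end <= t=191) AND its end is no later than iota's start (X.end <= t=196) AND its start is strictly before alpha's end (X.start < t=229).
beta: end t=212 <= t=191? ✗; end t=212 <= t=196? ✗; start t=203 < t=229? ✓ → no.
delta: end t=244 <= t=191? ✗; end t=244 <= t=196? ✗; start t=121 < t=229? ✓ → no.
epsilon: end t=151 <= t=191? ✓; end t=151 <= t=196? ✓; start t=19 < t=229? ✓ → yes.
eta: end t=149 <= t=191? ✓; end t=149 <= t=196? ✓; start t=123 < t=229? ✓ → yes.
gamma: end t=167 <= t=191? ✓; end t=167 <= t=196? ✓; start t=149 < t=229? ✓ → yes.
kappa: end t=139 <= t=191? ✓; end t=139 <= t=196? ✓; start t=42 < t=229? ✓ → yes.
mu: end t=167 <= t=191? ✓; end t=167 <= t=196? ✓; start t=20 < t=229? ✓ → yes.
theta: end t=205 <= t=191? ✗; end t=205 <= t=196? ✗; start t=110 < t=229? ✓ → no.
zeta: end t=264 <= t=191? ✗; end t=264 <= t=196? ✗; start t=184 < t=229? ✓ → no.
Result: epsilon, eta, gamma, kappa, mu.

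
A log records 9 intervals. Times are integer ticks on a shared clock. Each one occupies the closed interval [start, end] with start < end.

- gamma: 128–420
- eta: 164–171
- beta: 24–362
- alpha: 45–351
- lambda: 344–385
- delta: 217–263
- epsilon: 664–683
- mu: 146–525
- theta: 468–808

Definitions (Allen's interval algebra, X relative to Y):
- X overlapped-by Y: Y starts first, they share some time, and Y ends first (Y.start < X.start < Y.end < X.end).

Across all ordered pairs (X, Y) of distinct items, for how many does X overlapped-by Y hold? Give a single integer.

8

Checking all 72 ordered pairs for relation 'overlapped-by'; matching pairs in alphabetical order:
(gamma, alpha): gamma overlapped-by alpha ✓
(gamma, beta): gamma overlapped-by beta ✓
(lambda, alpha): lambda overlapped-by alpha ✓
(lambda, beta): lambda overlapped-by beta ✓
(mu, alpha): mu overlapped-by alpha ✓
(mu, beta): mu overlapped-by beta ✓
(mu, gamma): mu overlapped-by gamma ✓
(theta, mu): theta overlapped-by mu ✓
Count: 8.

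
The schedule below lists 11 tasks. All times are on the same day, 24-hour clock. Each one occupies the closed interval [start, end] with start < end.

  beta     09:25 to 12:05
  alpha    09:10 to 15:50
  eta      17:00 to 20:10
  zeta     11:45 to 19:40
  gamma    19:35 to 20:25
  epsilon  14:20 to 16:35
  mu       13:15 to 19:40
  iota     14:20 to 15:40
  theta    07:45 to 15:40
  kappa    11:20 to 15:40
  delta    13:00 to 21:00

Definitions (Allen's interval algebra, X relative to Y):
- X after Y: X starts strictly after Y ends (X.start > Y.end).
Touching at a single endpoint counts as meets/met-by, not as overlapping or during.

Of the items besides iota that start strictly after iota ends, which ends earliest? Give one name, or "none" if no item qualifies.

eta

Target iota = [14:20, 15:40].
alpha [09:10, 15:50] → contains → excluded.
beta [09:25, 12:05] → before → excluded.
delta [13:00, 21:00] → contains → excluded.
epsilon [14:20, 16:35] → started-by → excluded.
eta [17:00, 20:10] → after → candidate.
gamma [19:35, 20:25] → after → candidate.
kappa [11:20, 15:40] → finished-by → excluded.
mu [13:15, 19:40] → contains → excluded.
theta [07:45, 15:40] → finished-by → excluded.
zeta [11:45, 19:40] → contains → excluded.
Among candidates, earliest end is 20:10 → eta.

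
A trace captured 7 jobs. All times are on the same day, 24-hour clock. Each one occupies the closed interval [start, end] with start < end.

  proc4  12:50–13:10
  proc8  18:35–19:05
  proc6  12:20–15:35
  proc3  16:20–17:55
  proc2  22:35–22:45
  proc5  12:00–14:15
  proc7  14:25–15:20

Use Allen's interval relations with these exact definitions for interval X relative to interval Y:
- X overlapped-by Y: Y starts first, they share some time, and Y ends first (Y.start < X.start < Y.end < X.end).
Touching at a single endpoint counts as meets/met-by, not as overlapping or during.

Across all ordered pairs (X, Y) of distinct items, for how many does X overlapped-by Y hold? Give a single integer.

1

Checking all 42 ordered pairs for relation 'overlapped-by'; matching pairs in alphabetical order:
(proc6, proc5): proc6 overlapped-by proc5 ✓
Count: 1.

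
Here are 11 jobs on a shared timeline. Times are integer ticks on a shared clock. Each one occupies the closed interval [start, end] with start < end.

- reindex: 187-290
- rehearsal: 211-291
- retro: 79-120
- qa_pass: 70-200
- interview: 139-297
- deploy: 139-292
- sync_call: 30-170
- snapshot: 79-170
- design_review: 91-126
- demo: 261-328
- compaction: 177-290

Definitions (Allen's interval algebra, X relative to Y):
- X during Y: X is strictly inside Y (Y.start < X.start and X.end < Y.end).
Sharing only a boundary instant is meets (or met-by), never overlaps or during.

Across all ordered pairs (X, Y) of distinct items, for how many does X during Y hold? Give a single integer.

12

Checking all 110 ordered pairs for relation 'during'; matching pairs in alphabetical order:
(compaction, deploy): compaction during deploy ✓
(compaction, interview): compaction during interview ✓
(design_review, qa_pass): design_review during qa_pass ✓
(design_review, snapshot): design_review during snapshot ✓
(design_review, sync_call): design_review during sync_call ✓
(rehearsal, deploy): rehearsal during deploy ✓
(rehearsal, interview): rehearsal during interview ✓
(reindex, deploy): reindex during deploy ✓
(reindex, interview): reindex during interview ✓
(retro, qa_pass): retro during qa_pass ✓
(retro, sync_call): retro during sync_call ✓
(snapshot, qa_pass): snapshot during qa_pass ✓
Count: 12.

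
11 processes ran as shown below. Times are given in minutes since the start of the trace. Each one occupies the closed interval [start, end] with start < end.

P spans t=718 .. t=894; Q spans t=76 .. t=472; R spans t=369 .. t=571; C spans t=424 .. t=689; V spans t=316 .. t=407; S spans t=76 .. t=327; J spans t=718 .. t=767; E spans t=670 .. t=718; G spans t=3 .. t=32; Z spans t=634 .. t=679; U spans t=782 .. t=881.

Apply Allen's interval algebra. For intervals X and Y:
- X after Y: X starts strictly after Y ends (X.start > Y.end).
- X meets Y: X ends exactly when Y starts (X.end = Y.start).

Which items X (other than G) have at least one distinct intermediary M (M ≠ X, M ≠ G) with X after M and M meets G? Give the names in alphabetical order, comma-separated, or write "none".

none

Target G = [t=3, t=32].
Intermediaries M with M meets G: none.
Union: none.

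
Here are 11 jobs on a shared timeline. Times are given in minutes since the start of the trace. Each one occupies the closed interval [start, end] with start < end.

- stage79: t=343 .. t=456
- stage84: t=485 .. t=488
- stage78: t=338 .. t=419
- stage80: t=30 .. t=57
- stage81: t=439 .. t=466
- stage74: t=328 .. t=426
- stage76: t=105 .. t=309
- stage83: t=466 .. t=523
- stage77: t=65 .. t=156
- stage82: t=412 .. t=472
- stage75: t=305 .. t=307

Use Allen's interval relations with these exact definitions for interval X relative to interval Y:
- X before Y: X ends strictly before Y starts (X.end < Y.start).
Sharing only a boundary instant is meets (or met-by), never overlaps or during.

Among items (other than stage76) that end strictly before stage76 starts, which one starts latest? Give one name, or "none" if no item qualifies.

Target stage76 = [t=105, t=309].
stage74 [t=328, t=426] → after → excluded.
stage75 [t=305, t=307] → during → excluded.
stage77 [t=65, t=156] → overlaps → excluded.
stage78 [t=338, t=419] → after → excluded.
stage79 [t=343, t=456] → after → excluded.
stage80 [t=30, t=57] → before → candidate.
stage81 [t=439, t=466] → after → excluded.
stage82 [t=412, t=472] → after → excluded.
stage83 [t=466, t=523] → after → excluded.
stage84 [t=485, t=488] → after → excluded.
Among candidates, latest start is t=30 → stage80.

stage80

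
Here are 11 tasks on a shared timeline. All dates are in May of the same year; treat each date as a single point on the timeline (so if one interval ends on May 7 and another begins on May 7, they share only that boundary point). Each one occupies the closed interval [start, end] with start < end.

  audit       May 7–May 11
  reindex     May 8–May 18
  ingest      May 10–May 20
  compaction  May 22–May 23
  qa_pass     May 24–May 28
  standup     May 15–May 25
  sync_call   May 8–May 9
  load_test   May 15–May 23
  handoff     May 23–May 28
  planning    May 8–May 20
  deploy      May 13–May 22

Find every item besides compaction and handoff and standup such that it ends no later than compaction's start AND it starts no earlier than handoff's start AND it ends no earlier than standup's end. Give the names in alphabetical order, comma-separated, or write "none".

Conditions: its end is no later than compaction's start (X.end <= May 22) AND its start is no earlier than handoff's start (X.start >= May 23) AND its end is no earlier than standup's end (X.end >= May 25).
audit: end May 11 <= May 22? ✓; start May 7 >= May 23? ✗; end May 11 >= May 25? ✗ → no.
deploy: end May 22 <= May 22? ✓; start May 13 >= May 23? ✗; end May 22 >= May 25? ✗ → no.
ingest: end May 20 <= May 22? ✓; start May 10 >= May 23? ✗; end May 20 >= May 25? ✗ → no.
load_test: end May 23 <= May 22? ✗; start May 15 >= May 23? ✗; end May 23 >= May 25? ✗ → no.
planning: end May 20 <= May 22? ✓; start May 8 >= May 23? ✗; end May 20 >= May 25? ✗ → no.
qa_pass: end May 28 <= May 22? ✗; start May 24 >= May 23? ✓; end May 28 >= May 25? ✓ → no.
reindex: end May 18 <= May 22? ✓; start May 8 >= May 23? ✗; end May 18 >= May 25? ✗ → no.
sync_call: end May 9 <= May 22? ✓; start May 8 >= May 23? ✗; end May 9 >= May 25? ✗ → no.
Result: none.

none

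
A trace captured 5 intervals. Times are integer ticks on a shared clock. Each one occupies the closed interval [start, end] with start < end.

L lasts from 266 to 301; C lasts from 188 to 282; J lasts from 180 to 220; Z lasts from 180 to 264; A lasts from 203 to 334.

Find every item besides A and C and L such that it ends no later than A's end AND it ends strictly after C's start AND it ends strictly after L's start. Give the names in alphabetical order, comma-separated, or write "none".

Conditions: its end is no later than A's end (X.end <= 334) AND its end is strictly after C's start (X.end > 188) AND its end is strictly after L's start (X.end > 266).
J: end 220 <= 334? ✓; end 220 > 188? ✓; end 220 > 266? ✗ → no.
Z: end 264 <= 334? ✓; end 264 > 188? ✓; end 264 > 266? ✗ → no.
Result: none.

none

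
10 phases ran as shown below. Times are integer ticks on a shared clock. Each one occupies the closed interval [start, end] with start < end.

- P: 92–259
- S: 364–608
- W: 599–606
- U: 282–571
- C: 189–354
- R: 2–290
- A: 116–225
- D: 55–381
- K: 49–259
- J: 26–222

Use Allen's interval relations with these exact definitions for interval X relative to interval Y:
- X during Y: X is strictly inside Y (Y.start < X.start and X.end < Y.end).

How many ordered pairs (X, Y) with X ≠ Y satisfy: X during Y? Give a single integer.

Checking all 90 ordered pairs for relation 'during'; matching pairs in alphabetical order:
(A, D): A during D ✓
(A, K): A during K ✓
(A, P): A during P ✓
(A, R): A during R ✓
(C, D): C during D ✓
(J, R): J during R ✓
(K, R): K during R ✓
(P, D): P during D ✓
(P, R): P during R ✓
(W, S): W during S ✓
Count: 10.

10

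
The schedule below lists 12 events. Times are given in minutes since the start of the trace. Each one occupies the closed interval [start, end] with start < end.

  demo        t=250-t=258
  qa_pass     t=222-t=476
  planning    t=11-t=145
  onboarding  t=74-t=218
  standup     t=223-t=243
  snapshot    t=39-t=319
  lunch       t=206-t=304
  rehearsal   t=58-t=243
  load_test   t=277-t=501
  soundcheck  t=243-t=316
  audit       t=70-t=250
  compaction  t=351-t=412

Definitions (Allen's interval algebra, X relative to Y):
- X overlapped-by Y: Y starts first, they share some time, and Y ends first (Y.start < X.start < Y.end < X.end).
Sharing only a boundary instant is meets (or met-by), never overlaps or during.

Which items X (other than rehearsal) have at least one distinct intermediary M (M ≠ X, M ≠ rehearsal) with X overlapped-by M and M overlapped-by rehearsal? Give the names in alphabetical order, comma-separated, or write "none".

Target rehearsal = [t=58, t=243].
Intermediaries M with M overlapped-by rehearsal: audit, lunch, qa_pass.
Via audit — items with X overlapped-by audit: lunch, qa_pass, soundcheck.
Via lunch — items with X overlapped-by lunch: load_test, qa_pass, soundcheck.
Via qa_pass — items with X overlapped-by qa_pass: load_test.
Union: load_test, lunch, qa_pass, soundcheck.

load_test, lunch, qa_pass, soundcheck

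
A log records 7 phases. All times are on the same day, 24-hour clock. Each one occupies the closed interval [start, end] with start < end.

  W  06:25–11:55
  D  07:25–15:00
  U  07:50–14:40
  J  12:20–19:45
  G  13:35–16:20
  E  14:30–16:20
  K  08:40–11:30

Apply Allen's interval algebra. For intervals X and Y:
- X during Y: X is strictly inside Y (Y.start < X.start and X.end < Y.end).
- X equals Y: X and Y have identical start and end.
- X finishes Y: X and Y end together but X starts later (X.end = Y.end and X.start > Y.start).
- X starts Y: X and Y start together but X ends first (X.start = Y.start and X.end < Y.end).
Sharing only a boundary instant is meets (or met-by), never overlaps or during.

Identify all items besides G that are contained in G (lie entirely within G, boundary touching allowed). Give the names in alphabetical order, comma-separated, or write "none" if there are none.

E

Target G = [13:35, 16:20].
D [07:25, 15:00] → overlaps → no.
E [14:30, 16:20] → finishes → yes.
J [12:20, 19:45] → contains → no.
K [08:40, 11:30] → before → no.
U [07:50, 14:40] → overlaps → no.
W [06:25, 11:55] → before → no.
Result: E.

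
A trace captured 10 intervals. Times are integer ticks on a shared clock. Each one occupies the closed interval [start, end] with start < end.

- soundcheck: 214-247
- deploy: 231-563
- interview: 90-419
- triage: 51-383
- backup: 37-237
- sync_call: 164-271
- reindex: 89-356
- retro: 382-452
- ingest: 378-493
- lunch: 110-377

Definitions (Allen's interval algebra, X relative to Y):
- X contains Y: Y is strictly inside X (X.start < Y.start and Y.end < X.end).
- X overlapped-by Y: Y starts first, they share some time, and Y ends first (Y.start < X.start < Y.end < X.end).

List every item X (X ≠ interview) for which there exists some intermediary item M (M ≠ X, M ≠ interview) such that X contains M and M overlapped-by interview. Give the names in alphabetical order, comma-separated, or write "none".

Target interview = [90, 419].
Intermediaries M with M overlapped-by interview: deploy, ingest, retro.
Via deploy — items with X contains deploy: none.
Via ingest — items with X contains ingest: deploy.
Via retro — items with X contains retro: deploy, ingest.
Union: deploy, ingest.

deploy, ingest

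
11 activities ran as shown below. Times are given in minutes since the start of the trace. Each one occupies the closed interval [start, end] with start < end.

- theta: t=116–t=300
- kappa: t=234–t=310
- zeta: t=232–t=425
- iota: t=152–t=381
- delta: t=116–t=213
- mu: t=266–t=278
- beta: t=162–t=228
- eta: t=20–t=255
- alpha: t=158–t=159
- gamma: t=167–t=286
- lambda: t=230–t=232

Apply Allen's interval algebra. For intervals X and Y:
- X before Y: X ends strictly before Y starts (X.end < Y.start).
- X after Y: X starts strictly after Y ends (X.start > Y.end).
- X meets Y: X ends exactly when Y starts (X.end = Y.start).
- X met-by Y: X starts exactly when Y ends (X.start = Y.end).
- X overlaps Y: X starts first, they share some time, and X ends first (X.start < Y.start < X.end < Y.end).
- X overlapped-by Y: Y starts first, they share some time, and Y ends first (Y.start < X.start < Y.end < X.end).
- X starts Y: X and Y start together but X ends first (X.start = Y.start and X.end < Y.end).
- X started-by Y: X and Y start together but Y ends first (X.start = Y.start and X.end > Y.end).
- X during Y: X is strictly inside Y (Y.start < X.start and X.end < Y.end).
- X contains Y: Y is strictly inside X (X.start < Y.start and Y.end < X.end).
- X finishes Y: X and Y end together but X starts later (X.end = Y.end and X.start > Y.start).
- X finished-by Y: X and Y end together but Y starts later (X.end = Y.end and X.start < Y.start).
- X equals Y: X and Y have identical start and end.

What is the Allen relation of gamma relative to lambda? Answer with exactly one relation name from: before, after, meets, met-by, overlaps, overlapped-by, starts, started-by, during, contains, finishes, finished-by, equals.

contains

gamma = [t=167, t=286]; lambda = [t=230, t=232].
Compare endpoints: gamma.start < lambda.start, gamma.start < lambda.end, gamma.end > lambda.start, gamma.end > lambda.end.
That pattern is 'contains'.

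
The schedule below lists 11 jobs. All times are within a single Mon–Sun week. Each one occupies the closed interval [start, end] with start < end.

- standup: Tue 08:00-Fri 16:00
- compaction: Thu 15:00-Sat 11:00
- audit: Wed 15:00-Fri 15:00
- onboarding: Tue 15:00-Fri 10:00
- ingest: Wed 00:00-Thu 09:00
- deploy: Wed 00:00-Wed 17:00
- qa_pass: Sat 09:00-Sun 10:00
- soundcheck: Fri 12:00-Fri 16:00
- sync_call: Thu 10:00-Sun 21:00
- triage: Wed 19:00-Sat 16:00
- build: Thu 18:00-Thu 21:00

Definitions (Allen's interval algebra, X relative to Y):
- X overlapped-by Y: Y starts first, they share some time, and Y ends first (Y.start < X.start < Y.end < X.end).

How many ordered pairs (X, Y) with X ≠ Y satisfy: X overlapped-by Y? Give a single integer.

17

Checking all 110 ordered pairs for relation 'overlapped-by'; matching pairs in alphabetical order:
(audit, deploy): audit overlapped-by deploy ✓
(audit, ingest): audit overlapped-by ingest ✓
(audit, onboarding): audit overlapped-by onboarding ✓
(compaction, audit): compaction overlapped-by audit ✓
(compaction, onboarding): compaction overlapped-by onboarding ✓
(compaction, standup): compaction overlapped-by standup ✓
(qa_pass, compaction): qa_pass overlapped-by compaction ✓
(qa_pass, triage): qa_pass overlapped-by triage ✓
(soundcheck, audit): soundcheck overlapped-by audit ✓
(sync_call, audit): sync_call overlapped-by audit ✓
(sync_call, onboarding): sync_call overlapped-by onboarding ✓
(sync_call, standup): sync_call overlapped-by standup ✓
(sync_call, triage): sync_call overlapped-by triage ✓
(triage, audit): triage overlapped-by audit ✓
(triage, ingest): triage overlapped-by ingest ✓
(triage, onboarding): triage overlapped-by onboarding ✓
(triage, standup): triage overlapped-by standup ✓
Count: 17.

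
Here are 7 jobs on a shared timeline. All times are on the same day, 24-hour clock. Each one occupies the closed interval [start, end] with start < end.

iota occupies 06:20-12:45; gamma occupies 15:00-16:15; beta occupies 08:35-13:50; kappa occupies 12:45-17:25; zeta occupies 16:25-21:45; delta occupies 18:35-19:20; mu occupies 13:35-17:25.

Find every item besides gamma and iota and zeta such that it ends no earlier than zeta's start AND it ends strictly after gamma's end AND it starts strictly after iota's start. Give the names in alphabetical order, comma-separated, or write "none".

Conditions: its end is no earlier than zeta's start (X.end >= 16:25) AND its end is strictly after gamma's end (X.end > 16:15) AND its start is strictly after iota's start (X.start > 06:20).
beta: end 13:50 >= 16:25? ✗; end 13:50 > 16:15? ✗; start 08:35 > 06:20? ✓ → no.
delta: end 19:20 >= 16:25? ✓; end 19:20 > 16:15? ✓; start 18:35 > 06:20? ✓ → yes.
kappa: end 17:25 >= 16:25? ✓; end 17:25 > 16:15? ✓; start 12:45 > 06:20? ✓ → yes.
mu: end 17:25 >= 16:25? ✓; end 17:25 > 16:15? ✓; start 13:35 > 06:20? ✓ → yes.
Result: delta, kappa, mu.

delta, kappa, mu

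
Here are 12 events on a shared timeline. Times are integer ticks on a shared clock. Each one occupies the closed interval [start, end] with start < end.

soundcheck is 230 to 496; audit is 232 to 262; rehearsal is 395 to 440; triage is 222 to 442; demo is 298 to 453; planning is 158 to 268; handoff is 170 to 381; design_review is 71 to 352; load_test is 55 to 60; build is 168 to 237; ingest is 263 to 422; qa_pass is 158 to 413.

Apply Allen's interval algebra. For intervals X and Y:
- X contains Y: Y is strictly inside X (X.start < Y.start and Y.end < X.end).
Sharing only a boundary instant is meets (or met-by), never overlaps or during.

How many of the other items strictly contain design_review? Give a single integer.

0

Target design_review = [71, 352].
audit [232, 262] → during → no.
build [168, 237] → during → no.
demo [298, 453] → overlapped-by → no.
handoff [170, 381] → overlapped-by → no.
ingest [263, 422] → overlapped-by → no.
load_test [55, 60] → before → no.
planning [158, 268] → during → no.
qa_pass [158, 413] → overlapped-by → no.
rehearsal [395, 440] → after → no.
soundcheck [230, 496] → overlapped-by → no.
triage [222, 442] → overlapped-by → no.
Total: 0.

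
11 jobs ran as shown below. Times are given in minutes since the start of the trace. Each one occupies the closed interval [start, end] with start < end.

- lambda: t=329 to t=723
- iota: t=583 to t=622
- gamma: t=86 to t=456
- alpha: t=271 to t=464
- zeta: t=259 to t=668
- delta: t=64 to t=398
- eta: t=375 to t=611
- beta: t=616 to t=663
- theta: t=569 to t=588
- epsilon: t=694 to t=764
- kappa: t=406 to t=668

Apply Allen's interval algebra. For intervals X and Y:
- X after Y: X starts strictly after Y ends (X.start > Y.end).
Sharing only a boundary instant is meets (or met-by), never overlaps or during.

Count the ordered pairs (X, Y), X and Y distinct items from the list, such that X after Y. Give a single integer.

Checking all 110 ordered pairs for relation 'after'; matching pairs in alphabetical order:
(beta, alpha): beta after alpha ✓
(beta, delta): beta after delta ✓
(beta, eta): beta after eta ✓
(beta, gamma): beta after gamma ✓
(beta, theta): beta after theta ✓
(epsilon, alpha): epsilon after alpha ✓
(epsilon, beta): epsilon after beta ✓
(epsilon, delta): epsilon after delta ✓
(epsilon, eta): epsilon after eta ✓
(epsilon, gamma): epsilon after gamma ✓
(epsilon, iota): epsilon after iota ✓
(epsilon, kappa): epsilon after kappa ✓
(epsilon, theta): epsilon after theta ✓
(epsilon, zeta): epsilon after zeta ✓
(iota, alpha): iota after alpha ✓
(iota, delta): iota after delta ✓
(iota, gamma): iota after gamma ✓
(kappa, delta): kappa after delta ✓
(theta, alpha): theta after alpha ✓
(theta, delta): theta after delta ✓
(theta, gamma): theta after gamma ✓
Count: 21.

21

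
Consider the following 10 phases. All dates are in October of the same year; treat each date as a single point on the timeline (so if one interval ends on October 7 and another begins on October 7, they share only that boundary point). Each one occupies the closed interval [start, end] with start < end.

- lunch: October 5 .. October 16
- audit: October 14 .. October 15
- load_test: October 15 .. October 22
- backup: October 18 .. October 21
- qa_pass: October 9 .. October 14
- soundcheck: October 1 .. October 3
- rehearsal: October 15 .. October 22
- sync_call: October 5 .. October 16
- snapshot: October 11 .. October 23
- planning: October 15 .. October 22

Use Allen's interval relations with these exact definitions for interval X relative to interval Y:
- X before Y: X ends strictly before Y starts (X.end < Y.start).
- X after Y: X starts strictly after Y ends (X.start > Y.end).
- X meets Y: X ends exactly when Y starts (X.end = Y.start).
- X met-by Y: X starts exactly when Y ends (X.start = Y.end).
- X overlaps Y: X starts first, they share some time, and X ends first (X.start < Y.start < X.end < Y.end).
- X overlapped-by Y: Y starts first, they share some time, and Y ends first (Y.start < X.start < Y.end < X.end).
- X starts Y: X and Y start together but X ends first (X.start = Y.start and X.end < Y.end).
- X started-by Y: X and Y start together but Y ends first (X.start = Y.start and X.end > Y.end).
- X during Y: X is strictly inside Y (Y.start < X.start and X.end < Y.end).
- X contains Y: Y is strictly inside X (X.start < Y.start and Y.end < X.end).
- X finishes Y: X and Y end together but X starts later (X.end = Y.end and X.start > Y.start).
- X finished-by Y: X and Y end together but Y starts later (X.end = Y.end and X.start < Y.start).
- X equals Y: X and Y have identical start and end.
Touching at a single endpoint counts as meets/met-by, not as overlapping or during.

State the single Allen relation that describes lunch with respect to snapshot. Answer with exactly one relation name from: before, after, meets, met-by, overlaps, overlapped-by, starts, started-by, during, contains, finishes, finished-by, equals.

lunch = [October 5, October 16]; snapshot = [October 11, October 23].
Compare endpoints: lunch.start < snapshot.start, lunch.start < snapshot.end, lunch.end > snapshot.start, lunch.end < snapshot.end.
That pattern is 'overlaps'.

overlaps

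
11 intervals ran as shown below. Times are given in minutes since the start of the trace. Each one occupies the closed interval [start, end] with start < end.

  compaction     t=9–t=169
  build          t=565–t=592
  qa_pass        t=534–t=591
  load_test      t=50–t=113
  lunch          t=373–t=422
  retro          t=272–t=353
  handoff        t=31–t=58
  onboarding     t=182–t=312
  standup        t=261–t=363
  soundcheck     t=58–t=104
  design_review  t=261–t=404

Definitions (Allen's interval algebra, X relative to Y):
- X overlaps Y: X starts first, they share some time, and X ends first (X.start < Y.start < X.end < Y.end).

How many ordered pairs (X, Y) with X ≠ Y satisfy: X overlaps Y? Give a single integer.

6

Checking all 110 ordered pairs for relation 'overlaps'; matching pairs in alphabetical order:
(design_review, lunch): design_review overlaps lunch ✓
(handoff, load_test): handoff overlaps load_test ✓
(onboarding, design_review): onboarding overlaps design_review ✓
(onboarding, retro): onboarding overlaps retro ✓
(onboarding, standup): onboarding overlaps standup ✓
(qa_pass, build): qa_pass overlaps build ✓
Count: 6.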